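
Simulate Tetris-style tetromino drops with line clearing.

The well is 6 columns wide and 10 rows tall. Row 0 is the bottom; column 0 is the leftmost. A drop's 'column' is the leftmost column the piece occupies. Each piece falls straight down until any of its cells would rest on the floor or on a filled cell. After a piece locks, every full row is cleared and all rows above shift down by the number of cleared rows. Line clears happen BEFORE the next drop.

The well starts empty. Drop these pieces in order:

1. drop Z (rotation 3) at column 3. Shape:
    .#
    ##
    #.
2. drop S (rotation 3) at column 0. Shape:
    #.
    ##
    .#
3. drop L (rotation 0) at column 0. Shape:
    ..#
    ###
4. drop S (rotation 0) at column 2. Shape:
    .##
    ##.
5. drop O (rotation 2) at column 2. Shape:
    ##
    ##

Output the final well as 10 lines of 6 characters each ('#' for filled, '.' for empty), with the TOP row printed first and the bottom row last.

Answer: ......
..##..
..##..
...##.
..##..
..#...
###...
#...#.
##.##.
.#.#..

Derivation:
Drop 1: Z rot3 at col 3 lands with bottom-row=0; cleared 0 line(s) (total 0); column heights now [0 0 0 2 3 0], max=3
Drop 2: S rot3 at col 0 lands with bottom-row=0; cleared 0 line(s) (total 0); column heights now [3 2 0 2 3 0], max=3
Drop 3: L rot0 at col 0 lands with bottom-row=3; cleared 0 line(s) (total 0); column heights now [4 4 5 2 3 0], max=5
Drop 4: S rot0 at col 2 lands with bottom-row=5; cleared 0 line(s) (total 0); column heights now [4 4 6 7 7 0], max=7
Drop 5: O rot2 at col 2 lands with bottom-row=7; cleared 0 line(s) (total 0); column heights now [4 4 9 9 7 0], max=9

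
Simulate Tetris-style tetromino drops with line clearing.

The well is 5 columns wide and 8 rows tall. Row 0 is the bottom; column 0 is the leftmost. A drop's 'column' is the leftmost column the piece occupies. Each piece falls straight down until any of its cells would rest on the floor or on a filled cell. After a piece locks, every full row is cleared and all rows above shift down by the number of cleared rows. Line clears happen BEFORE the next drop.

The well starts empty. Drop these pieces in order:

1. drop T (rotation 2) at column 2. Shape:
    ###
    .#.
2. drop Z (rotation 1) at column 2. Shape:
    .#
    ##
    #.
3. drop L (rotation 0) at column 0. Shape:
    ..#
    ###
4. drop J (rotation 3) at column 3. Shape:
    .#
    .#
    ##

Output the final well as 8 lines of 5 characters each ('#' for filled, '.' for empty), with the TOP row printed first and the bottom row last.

Drop 1: T rot2 at col 2 lands with bottom-row=0; cleared 0 line(s) (total 0); column heights now [0 0 2 2 2], max=2
Drop 2: Z rot1 at col 2 lands with bottom-row=2; cleared 0 line(s) (total 0); column heights now [0 0 4 5 2], max=5
Drop 3: L rot0 at col 0 lands with bottom-row=4; cleared 0 line(s) (total 0); column heights now [5 5 6 5 2], max=6
Drop 4: J rot3 at col 3 lands with bottom-row=5; cleared 0 line(s) (total 0); column heights now [5 5 6 6 8], max=8

Answer: ....#
....#
..###
####.
..##.
..#..
..###
...#.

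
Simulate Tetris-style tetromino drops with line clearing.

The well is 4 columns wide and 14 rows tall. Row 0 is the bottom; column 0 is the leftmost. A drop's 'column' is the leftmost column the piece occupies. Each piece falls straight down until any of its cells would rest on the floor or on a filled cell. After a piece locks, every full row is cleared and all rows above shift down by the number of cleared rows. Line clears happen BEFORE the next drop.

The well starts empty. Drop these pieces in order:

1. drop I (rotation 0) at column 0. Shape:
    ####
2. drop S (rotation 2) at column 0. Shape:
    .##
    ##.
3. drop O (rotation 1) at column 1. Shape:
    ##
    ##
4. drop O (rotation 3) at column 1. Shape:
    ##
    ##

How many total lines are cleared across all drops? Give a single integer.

Answer: 1

Derivation:
Drop 1: I rot0 at col 0 lands with bottom-row=0; cleared 1 line(s) (total 1); column heights now [0 0 0 0], max=0
Drop 2: S rot2 at col 0 lands with bottom-row=0; cleared 0 line(s) (total 1); column heights now [1 2 2 0], max=2
Drop 3: O rot1 at col 1 lands with bottom-row=2; cleared 0 line(s) (total 1); column heights now [1 4 4 0], max=4
Drop 4: O rot3 at col 1 lands with bottom-row=4; cleared 0 line(s) (total 1); column heights now [1 6 6 0], max=6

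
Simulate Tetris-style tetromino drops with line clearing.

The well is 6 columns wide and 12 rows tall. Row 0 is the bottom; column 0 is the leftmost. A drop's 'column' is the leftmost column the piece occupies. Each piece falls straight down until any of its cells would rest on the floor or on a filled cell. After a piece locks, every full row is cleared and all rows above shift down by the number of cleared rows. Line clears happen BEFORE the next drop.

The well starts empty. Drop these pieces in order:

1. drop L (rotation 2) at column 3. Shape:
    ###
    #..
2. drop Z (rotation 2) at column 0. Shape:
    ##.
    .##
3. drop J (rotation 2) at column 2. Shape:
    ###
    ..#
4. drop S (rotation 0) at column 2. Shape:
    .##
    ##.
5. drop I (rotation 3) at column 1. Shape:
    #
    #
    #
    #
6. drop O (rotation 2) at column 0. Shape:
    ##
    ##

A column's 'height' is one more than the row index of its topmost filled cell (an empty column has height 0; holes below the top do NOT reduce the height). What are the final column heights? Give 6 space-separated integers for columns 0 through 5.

Answer: 8 8 5 6 6 2

Derivation:
Drop 1: L rot2 at col 3 lands with bottom-row=0; cleared 0 line(s) (total 0); column heights now [0 0 0 2 2 2], max=2
Drop 2: Z rot2 at col 0 lands with bottom-row=0; cleared 0 line(s) (total 0); column heights now [2 2 1 2 2 2], max=2
Drop 3: J rot2 at col 2 lands with bottom-row=2; cleared 0 line(s) (total 0); column heights now [2 2 4 4 4 2], max=4
Drop 4: S rot0 at col 2 lands with bottom-row=4; cleared 0 line(s) (total 0); column heights now [2 2 5 6 6 2], max=6
Drop 5: I rot3 at col 1 lands with bottom-row=2; cleared 0 line(s) (total 0); column heights now [2 6 5 6 6 2], max=6
Drop 6: O rot2 at col 0 lands with bottom-row=6; cleared 0 line(s) (total 0); column heights now [8 8 5 6 6 2], max=8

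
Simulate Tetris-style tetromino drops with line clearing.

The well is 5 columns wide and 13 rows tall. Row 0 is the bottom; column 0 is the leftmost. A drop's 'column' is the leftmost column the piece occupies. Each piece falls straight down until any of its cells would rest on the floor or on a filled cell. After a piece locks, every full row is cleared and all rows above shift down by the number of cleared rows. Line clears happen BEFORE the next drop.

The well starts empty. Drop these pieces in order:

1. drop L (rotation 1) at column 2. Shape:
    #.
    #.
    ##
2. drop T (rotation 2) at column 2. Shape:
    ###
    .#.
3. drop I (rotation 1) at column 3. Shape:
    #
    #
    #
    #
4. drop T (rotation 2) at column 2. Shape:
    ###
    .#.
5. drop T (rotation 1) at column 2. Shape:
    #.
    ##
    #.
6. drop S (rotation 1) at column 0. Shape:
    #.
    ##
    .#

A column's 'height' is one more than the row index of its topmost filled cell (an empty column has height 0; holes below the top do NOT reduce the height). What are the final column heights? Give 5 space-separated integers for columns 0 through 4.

Drop 1: L rot1 at col 2 lands with bottom-row=0; cleared 0 line(s) (total 0); column heights now [0 0 3 1 0], max=3
Drop 2: T rot2 at col 2 lands with bottom-row=2; cleared 0 line(s) (total 0); column heights now [0 0 4 4 4], max=4
Drop 3: I rot1 at col 3 lands with bottom-row=4; cleared 0 line(s) (total 0); column heights now [0 0 4 8 4], max=8
Drop 4: T rot2 at col 2 lands with bottom-row=8; cleared 0 line(s) (total 0); column heights now [0 0 10 10 10], max=10
Drop 5: T rot1 at col 2 lands with bottom-row=10; cleared 0 line(s) (total 0); column heights now [0 0 13 12 10], max=13
Drop 6: S rot1 at col 0 lands with bottom-row=0; cleared 0 line(s) (total 0); column heights now [3 2 13 12 10], max=13

Answer: 3 2 13 12 10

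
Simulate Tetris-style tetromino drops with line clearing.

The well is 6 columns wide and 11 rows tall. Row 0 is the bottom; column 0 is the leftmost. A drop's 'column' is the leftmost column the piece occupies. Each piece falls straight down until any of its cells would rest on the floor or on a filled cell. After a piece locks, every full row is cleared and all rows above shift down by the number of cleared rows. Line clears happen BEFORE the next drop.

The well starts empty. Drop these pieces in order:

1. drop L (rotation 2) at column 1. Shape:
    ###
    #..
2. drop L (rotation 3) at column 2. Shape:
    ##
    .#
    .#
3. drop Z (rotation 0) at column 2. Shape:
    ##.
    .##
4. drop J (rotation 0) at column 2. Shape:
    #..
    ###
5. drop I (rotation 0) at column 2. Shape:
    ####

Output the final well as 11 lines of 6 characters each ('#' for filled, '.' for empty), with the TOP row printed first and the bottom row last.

Answer: ......
..####
..#...
..###.
..##..
...##.
..##..
...#..
...#..
.###..
.#....

Derivation:
Drop 1: L rot2 at col 1 lands with bottom-row=0; cleared 0 line(s) (total 0); column heights now [0 2 2 2 0 0], max=2
Drop 2: L rot3 at col 2 lands with bottom-row=2; cleared 0 line(s) (total 0); column heights now [0 2 5 5 0 0], max=5
Drop 3: Z rot0 at col 2 lands with bottom-row=5; cleared 0 line(s) (total 0); column heights now [0 2 7 7 6 0], max=7
Drop 4: J rot0 at col 2 lands with bottom-row=7; cleared 0 line(s) (total 0); column heights now [0 2 9 8 8 0], max=9
Drop 5: I rot0 at col 2 lands with bottom-row=9; cleared 0 line(s) (total 0); column heights now [0 2 10 10 10 10], max=10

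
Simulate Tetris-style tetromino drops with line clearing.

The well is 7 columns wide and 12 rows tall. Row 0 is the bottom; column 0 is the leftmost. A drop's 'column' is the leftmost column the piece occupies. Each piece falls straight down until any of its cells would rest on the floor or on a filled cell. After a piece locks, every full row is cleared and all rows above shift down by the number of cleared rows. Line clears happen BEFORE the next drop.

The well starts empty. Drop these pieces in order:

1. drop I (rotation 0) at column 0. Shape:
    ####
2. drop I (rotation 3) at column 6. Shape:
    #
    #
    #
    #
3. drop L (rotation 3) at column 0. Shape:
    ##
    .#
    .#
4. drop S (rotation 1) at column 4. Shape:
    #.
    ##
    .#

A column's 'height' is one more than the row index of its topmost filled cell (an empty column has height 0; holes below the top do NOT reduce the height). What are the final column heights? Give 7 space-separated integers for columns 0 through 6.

Answer: 4 4 1 1 3 2 4

Derivation:
Drop 1: I rot0 at col 0 lands with bottom-row=0; cleared 0 line(s) (total 0); column heights now [1 1 1 1 0 0 0], max=1
Drop 2: I rot3 at col 6 lands with bottom-row=0; cleared 0 line(s) (total 0); column heights now [1 1 1 1 0 0 4], max=4
Drop 3: L rot3 at col 0 lands with bottom-row=1; cleared 0 line(s) (total 0); column heights now [4 4 1 1 0 0 4], max=4
Drop 4: S rot1 at col 4 lands with bottom-row=0; cleared 0 line(s) (total 0); column heights now [4 4 1 1 3 2 4], max=4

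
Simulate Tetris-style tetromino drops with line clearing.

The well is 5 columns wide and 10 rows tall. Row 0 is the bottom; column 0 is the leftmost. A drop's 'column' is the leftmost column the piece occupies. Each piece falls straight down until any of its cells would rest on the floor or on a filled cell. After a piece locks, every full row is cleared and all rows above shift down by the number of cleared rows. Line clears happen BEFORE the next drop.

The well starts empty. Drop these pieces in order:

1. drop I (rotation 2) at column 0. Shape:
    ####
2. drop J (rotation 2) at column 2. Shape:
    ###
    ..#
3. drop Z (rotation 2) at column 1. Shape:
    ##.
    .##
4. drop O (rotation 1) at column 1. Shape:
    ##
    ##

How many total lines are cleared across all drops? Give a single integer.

Answer: 1

Derivation:
Drop 1: I rot2 at col 0 lands with bottom-row=0; cleared 0 line(s) (total 0); column heights now [1 1 1 1 0], max=1
Drop 2: J rot2 at col 2 lands with bottom-row=0; cleared 1 line(s) (total 1); column heights now [0 0 1 1 1], max=1
Drop 3: Z rot2 at col 1 lands with bottom-row=1; cleared 0 line(s) (total 1); column heights now [0 3 3 2 1], max=3
Drop 4: O rot1 at col 1 lands with bottom-row=3; cleared 0 line(s) (total 1); column heights now [0 5 5 2 1], max=5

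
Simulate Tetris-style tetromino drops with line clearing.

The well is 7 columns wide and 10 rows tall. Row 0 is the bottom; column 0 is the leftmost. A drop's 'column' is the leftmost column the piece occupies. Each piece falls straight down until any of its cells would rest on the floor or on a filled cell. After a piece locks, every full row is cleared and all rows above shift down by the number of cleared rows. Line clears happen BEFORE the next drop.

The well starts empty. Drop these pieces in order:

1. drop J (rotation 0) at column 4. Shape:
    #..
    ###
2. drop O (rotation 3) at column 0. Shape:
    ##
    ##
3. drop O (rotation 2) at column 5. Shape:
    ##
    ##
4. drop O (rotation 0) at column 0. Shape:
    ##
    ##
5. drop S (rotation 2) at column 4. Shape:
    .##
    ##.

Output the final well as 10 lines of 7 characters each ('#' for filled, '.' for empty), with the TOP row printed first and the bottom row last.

Answer: .......
.......
.......
.......
.......
.....##
##..##.
##...##
##..###
##..###

Derivation:
Drop 1: J rot0 at col 4 lands with bottom-row=0; cleared 0 line(s) (total 0); column heights now [0 0 0 0 2 1 1], max=2
Drop 2: O rot3 at col 0 lands with bottom-row=0; cleared 0 line(s) (total 0); column heights now [2 2 0 0 2 1 1], max=2
Drop 3: O rot2 at col 5 lands with bottom-row=1; cleared 0 line(s) (total 0); column heights now [2 2 0 0 2 3 3], max=3
Drop 4: O rot0 at col 0 lands with bottom-row=2; cleared 0 line(s) (total 0); column heights now [4 4 0 0 2 3 3], max=4
Drop 5: S rot2 at col 4 lands with bottom-row=3; cleared 0 line(s) (total 0); column heights now [4 4 0 0 4 5 5], max=5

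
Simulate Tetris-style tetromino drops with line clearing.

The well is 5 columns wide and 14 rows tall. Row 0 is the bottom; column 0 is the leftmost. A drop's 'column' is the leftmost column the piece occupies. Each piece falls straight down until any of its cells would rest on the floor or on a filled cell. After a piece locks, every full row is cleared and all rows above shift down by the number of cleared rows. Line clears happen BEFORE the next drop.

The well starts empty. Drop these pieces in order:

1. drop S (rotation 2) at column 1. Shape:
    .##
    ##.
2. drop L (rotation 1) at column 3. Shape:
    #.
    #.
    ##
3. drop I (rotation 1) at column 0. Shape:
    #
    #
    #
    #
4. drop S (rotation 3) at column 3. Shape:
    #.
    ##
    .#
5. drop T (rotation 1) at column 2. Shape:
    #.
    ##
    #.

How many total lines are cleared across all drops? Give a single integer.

Answer: 0

Derivation:
Drop 1: S rot2 at col 1 lands with bottom-row=0; cleared 0 line(s) (total 0); column heights now [0 1 2 2 0], max=2
Drop 2: L rot1 at col 3 lands with bottom-row=2; cleared 0 line(s) (total 0); column heights now [0 1 2 5 3], max=5
Drop 3: I rot1 at col 0 lands with bottom-row=0; cleared 0 line(s) (total 0); column heights now [4 1 2 5 3], max=5
Drop 4: S rot3 at col 3 lands with bottom-row=4; cleared 0 line(s) (total 0); column heights now [4 1 2 7 6], max=7
Drop 5: T rot1 at col 2 lands with bottom-row=6; cleared 0 line(s) (total 0); column heights now [4 1 9 8 6], max=9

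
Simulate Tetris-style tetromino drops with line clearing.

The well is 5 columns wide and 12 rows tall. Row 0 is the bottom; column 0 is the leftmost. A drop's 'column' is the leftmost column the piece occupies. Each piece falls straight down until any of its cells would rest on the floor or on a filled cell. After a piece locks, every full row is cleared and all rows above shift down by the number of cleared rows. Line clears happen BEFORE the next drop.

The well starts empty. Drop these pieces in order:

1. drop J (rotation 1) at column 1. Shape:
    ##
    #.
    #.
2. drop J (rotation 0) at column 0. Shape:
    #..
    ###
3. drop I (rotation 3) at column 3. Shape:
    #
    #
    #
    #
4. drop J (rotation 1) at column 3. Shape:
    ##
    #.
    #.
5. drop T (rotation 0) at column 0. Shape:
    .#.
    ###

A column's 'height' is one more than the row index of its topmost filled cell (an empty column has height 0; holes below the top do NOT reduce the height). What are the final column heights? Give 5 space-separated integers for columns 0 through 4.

Drop 1: J rot1 at col 1 lands with bottom-row=0; cleared 0 line(s) (total 0); column heights now [0 3 3 0 0], max=3
Drop 2: J rot0 at col 0 lands with bottom-row=3; cleared 0 line(s) (total 0); column heights now [5 4 4 0 0], max=5
Drop 3: I rot3 at col 3 lands with bottom-row=0; cleared 0 line(s) (total 0); column heights now [5 4 4 4 0], max=5
Drop 4: J rot1 at col 3 lands with bottom-row=4; cleared 0 line(s) (total 0); column heights now [5 4 4 7 7], max=7
Drop 5: T rot0 at col 0 lands with bottom-row=5; cleared 0 line(s) (total 0); column heights now [6 7 6 7 7], max=7

Answer: 6 7 6 7 7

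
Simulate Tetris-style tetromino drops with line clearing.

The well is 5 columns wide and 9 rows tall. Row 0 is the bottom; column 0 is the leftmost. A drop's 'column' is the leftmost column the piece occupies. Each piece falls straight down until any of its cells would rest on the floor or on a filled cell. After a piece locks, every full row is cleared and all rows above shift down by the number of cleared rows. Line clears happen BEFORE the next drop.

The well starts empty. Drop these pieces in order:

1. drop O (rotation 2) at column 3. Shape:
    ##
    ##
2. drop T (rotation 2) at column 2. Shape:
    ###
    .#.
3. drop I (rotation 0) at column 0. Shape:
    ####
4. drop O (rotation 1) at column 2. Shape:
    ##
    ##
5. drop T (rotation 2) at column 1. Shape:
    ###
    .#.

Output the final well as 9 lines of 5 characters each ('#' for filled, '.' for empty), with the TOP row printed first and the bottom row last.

Answer: .###.
..#..
..##.
..##.
####.
..###
...#.
...##
...##

Derivation:
Drop 1: O rot2 at col 3 lands with bottom-row=0; cleared 0 line(s) (total 0); column heights now [0 0 0 2 2], max=2
Drop 2: T rot2 at col 2 lands with bottom-row=2; cleared 0 line(s) (total 0); column heights now [0 0 4 4 4], max=4
Drop 3: I rot0 at col 0 lands with bottom-row=4; cleared 0 line(s) (total 0); column heights now [5 5 5 5 4], max=5
Drop 4: O rot1 at col 2 lands with bottom-row=5; cleared 0 line(s) (total 0); column heights now [5 5 7 7 4], max=7
Drop 5: T rot2 at col 1 lands with bottom-row=7; cleared 0 line(s) (total 0); column heights now [5 9 9 9 4], max=9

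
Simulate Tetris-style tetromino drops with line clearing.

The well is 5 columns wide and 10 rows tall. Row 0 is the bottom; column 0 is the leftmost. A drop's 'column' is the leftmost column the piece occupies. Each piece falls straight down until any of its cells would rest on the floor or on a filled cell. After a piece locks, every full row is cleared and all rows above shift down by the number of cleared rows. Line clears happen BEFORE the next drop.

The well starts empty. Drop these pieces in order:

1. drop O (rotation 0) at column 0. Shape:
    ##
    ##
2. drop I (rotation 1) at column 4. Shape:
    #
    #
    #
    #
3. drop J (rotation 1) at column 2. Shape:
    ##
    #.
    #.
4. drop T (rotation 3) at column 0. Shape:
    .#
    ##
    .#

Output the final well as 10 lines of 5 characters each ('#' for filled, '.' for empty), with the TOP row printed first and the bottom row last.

Drop 1: O rot0 at col 0 lands with bottom-row=0; cleared 0 line(s) (total 0); column heights now [2 2 0 0 0], max=2
Drop 2: I rot1 at col 4 lands with bottom-row=0; cleared 0 line(s) (total 0); column heights now [2 2 0 0 4], max=4
Drop 3: J rot1 at col 2 lands with bottom-row=0; cleared 0 line(s) (total 0); column heights now [2 2 3 3 4], max=4
Drop 4: T rot3 at col 0 lands with bottom-row=2; cleared 0 line(s) (total 0); column heights now [4 5 3 3 4], max=5

Answer: .....
.....
.....
.....
.....
.#...
##..#
.####
###.#
###.#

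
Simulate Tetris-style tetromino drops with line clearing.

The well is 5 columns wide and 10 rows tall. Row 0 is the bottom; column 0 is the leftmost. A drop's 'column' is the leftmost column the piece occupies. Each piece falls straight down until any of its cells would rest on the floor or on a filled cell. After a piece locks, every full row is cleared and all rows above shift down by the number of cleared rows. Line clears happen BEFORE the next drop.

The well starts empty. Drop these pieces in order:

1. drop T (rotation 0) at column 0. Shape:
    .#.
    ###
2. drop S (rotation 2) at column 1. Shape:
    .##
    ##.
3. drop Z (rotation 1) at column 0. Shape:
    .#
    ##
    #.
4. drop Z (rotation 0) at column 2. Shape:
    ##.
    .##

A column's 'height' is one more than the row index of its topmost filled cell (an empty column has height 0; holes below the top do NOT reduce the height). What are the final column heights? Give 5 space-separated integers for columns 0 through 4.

Drop 1: T rot0 at col 0 lands with bottom-row=0; cleared 0 line(s) (total 0); column heights now [1 2 1 0 0], max=2
Drop 2: S rot2 at col 1 lands with bottom-row=2; cleared 0 line(s) (total 0); column heights now [1 3 4 4 0], max=4
Drop 3: Z rot1 at col 0 lands with bottom-row=2; cleared 0 line(s) (total 0); column heights now [4 5 4 4 0], max=5
Drop 4: Z rot0 at col 2 lands with bottom-row=4; cleared 0 line(s) (total 0); column heights now [4 5 6 6 5], max=6

Answer: 4 5 6 6 5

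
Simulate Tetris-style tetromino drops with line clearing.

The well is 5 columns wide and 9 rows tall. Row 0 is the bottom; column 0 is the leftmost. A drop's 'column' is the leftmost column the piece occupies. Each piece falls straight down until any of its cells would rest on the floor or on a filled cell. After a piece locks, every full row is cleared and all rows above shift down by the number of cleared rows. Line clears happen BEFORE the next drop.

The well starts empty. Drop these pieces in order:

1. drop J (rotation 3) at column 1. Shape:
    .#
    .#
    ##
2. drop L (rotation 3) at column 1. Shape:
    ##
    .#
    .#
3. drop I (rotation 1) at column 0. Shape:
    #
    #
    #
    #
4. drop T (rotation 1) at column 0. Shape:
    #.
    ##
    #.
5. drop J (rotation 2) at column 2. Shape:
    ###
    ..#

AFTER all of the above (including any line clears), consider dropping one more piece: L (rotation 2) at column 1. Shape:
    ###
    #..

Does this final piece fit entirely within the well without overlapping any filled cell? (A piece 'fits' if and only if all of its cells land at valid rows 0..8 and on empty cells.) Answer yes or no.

Answer: yes

Derivation:
Drop 1: J rot3 at col 1 lands with bottom-row=0; cleared 0 line(s) (total 0); column heights now [0 1 3 0 0], max=3
Drop 2: L rot3 at col 1 lands with bottom-row=3; cleared 0 line(s) (total 0); column heights now [0 6 6 0 0], max=6
Drop 3: I rot1 at col 0 lands with bottom-row=0; cleared 0 line(s) (total 0); column heights now [4 6 6 0 0], max=6
Drop 4: T rot1 at col 0 lands with bottom-row=5; cleared 0 line(s) (total 0); column heights now [8 7 6 0 0], max=8
Drop 5: J rot2 at col 2 lands with bottom-row=5; cleared 1 line(s) (total 1); column heights now [7 6 6 0 6], max=7
Test piece L rot2 at col 1 (width 3): heights before test = [7 6 6 0 6]; fits = True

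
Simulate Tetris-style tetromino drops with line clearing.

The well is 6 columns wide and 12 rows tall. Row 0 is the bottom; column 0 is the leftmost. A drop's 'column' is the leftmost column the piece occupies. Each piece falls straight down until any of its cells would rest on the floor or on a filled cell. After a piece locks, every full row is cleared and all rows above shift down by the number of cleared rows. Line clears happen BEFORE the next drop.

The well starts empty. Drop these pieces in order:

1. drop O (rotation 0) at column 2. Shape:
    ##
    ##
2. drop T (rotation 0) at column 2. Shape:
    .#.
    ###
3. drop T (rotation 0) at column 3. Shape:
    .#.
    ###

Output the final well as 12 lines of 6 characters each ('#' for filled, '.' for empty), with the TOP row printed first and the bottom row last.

Drop 1: O rot0 at col 2 lands with bottom-row=0; cleared 0 line(s) (total 0); column heights now [0 0 2 2 0 0], max=2
Drop 2: T rot0 at col 2 lands with bottom-row=2; cleared 0 line(s) (total 0); column heights now [0 0 3 4 3 0], max=4
Drop 3: T rot0 at col 3 lands with bottom-row=4; cleared 0 line(s) (total 0); column heights now [0 0 3 5 6 5], max=6

Answer: ......
......
......
......
......
......
....#.
...###
...#..
..###.
..##..
..##..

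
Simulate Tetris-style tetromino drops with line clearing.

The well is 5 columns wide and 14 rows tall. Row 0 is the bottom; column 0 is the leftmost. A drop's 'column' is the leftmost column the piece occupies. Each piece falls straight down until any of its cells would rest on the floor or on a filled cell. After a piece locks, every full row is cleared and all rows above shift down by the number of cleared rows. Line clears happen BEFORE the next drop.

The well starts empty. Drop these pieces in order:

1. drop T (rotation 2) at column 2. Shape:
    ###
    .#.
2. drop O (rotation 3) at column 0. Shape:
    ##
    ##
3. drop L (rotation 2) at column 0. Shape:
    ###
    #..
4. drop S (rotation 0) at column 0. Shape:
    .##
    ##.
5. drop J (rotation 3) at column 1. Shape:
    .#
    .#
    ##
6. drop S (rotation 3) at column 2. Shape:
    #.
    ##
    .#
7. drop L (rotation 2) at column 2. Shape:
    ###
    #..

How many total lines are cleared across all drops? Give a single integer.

Answer: 1

Derivation:
Drop 1: T rot2 at col 2 lands with bottom-row=0; cleared 0 line(s) (total 0); column heights now [0 0 2 2 2], max=2
Drop 2: O rot3 at col 0 lands with bottom-row=0; cleared 1 line(s) (total 1); column heights now [1 1 0 1 0], max=1
Drop 3: L rot2 at col 0 lands with bottom-row=1; cleared 0 line(s) (total 1); column heights now [3 3 3 1 0], max=3
Drop 4: S rot0 at col 0 lands with bottom-row=3; cleared 0 line(s) (total 1); column heights now [4 5 5 1 0], max=5
Drop 5: J rot3 at col 1 lands with bottom-row=5; cleared 0 line(s) (total 1); column heights now [4 6 8 1 0], max=8
Drop 6: S rot3 at col 2 lands with bottom-row=7; cleared 0 line(s) (total 1); column heights now [4 6 10 9 0], max=10
Drop 7: L rot2 at col 2 lands with bottom-row=10; cleared 0 line(s) (total 1); column heights now [4 6 12 12 12], max=12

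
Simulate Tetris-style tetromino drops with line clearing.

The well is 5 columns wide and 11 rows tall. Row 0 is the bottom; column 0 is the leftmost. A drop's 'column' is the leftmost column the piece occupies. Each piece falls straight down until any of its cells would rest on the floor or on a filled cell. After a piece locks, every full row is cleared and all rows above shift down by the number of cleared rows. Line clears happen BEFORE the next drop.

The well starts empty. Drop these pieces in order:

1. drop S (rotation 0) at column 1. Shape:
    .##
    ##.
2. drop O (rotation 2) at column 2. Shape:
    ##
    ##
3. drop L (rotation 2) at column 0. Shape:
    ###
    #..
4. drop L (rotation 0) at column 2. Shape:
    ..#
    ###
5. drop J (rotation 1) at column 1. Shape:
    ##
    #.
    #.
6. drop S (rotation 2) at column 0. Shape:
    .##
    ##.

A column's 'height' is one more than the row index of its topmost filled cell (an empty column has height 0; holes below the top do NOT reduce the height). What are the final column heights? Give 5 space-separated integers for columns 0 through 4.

Answer: 9 10 10 6 7

Derivation:
Drop 1: S rot0 at col 1 lands with bottom-row=0; cleared 0 line(s) (total 0); column heights now [0 1 2 2 0], max=2
Drop 2: O rot2 at col 2 lands with bottom-row=2; cleared 0 line(s) (total 0); column heights now [0 1 4 4 0], max=4
Drop 3: L rot2 at col 0 lands with bottom-row=3; cleared 0 line(s) (total 0); column heights now [5 5 5 4 0], max=5
Drop 4: L rot0 at col 2 lands with bottom-row=5; cleared 0 line(s) (total 0); column heights now [5 5 6 6 7], max=7
Drop 5: J rot1 at col 1 lands with bottom-row=5; cleared 0 line(s) (total 0); column heights now [5 8 8 6 7], max=8
Drop 6: S rot2 at col 0 lands with bottom-row=8; cleared 0 line(s) (total 0); column heights now [9 10 10 6 7], max=10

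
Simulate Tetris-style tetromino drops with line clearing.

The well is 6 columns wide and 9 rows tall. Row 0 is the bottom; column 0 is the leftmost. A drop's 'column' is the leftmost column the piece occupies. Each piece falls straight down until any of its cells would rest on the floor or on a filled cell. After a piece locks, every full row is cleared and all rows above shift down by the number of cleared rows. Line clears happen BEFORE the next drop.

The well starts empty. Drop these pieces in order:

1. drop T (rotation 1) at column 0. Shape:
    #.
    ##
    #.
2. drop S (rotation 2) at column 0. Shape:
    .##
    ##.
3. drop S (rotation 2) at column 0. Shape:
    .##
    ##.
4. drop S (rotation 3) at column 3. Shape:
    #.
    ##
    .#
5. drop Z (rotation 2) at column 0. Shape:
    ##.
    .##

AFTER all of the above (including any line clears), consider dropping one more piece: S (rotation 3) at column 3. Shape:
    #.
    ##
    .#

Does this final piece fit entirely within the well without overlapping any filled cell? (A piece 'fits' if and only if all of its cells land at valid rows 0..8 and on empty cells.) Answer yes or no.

Drop 1: T rot1 at col 0 lands with bottom-row=0; cleared 0 line(s) (total 0); column heights now [3 2 0 0 0 0], max=3
Drop 2: S rot2 at col 0 lands with bottom-row=3; cleared 0 line(s) (total 0); column heights now [4 5 5 0 0 0], max=5
Drop 3: S rot2 at col 0 lands with bottom-row=5; cleared 0 line(s) (total 0); column heights now [6 7 7 0 0 0], max=7
Drop 4: S rot3 at col 3 lands with bottom-row=0; cleared 0 line(s) (total 0); column heights now [6 7 7 3 2 0], max=7
Drop 5: Z rot2 at col 0 lands with bottom-row=7; cleared 0 line(s) (total 0); column heights now [9 9 8 3 2 0], max=9
Test piece S rot3 at col 3 (width 2): heights before test = [9 9 8 3 2 0]; fits = True

Answer: yes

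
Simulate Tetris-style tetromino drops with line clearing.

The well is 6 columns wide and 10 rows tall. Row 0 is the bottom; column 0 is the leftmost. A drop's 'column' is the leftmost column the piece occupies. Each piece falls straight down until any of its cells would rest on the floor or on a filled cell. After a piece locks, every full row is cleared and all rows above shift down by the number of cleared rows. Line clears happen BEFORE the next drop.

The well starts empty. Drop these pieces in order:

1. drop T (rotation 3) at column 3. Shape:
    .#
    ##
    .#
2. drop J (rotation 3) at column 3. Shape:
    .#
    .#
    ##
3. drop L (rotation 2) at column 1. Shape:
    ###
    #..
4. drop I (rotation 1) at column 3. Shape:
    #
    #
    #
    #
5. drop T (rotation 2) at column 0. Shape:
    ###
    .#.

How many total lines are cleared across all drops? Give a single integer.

Drop 1: T rot3 at col 3 lands with bottom-row=0; cleared 0 line(s) (total 0); column heights now [0 0 0 2 3 0], max=3
Drop 2: J rot3 at col 3 lands with bottom-row=3; cleared 0 line(s) (total 0); column heights now [0 0 0 4 6 0], max=6
Drop 3: L rot2 at col 1 lands with bottom-row=3; cleared 0 line(s) (total 0); column heights now [0 5 5 5 6 0], max=6
Drop 4: I rot1 at col 3 lands with bottom-row=5; cleared 0 line(s) (total 0); column heights now [0 5 5 9 6 0], max=9
Drop 5: T rot2 at col 0 lands with bottom-row=5; cleared 0 line(s) (total 0); column heights now [7 7 7 9 6 0], max=9

Answer: 0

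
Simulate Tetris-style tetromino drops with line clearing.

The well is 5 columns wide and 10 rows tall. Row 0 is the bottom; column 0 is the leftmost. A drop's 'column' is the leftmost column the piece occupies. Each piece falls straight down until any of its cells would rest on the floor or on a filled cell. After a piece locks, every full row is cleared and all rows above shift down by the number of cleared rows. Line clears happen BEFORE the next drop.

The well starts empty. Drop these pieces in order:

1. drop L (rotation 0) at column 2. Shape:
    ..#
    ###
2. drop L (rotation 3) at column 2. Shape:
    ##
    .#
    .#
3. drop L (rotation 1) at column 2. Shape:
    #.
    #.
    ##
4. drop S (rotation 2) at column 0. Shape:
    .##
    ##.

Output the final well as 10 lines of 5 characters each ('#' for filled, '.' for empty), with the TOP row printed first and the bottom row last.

Answer: .....
.....
.##..
###..
..#..
..##.
..##.
...#.
...##
..###

Derivation:
Drop 1: L rot0 at col 2 lands with bottom-row=0; cleared 0 line(s) (total 0); column heights now [0 0 1 1 2], max=2
Drop 2: L rot3 at col 2 lands with bottom-row=1; cleared 0 line(s) (total 0); column heights now [0 0 4 4 2], max=4
Drop 3: L rot1 at col 2 lands with bottom-row=4; cleared 0 line(s) (total 0); column heights now [0 0 7 5 2], max=7
Drop 4: S rot2 at col 0 lands with bottom-row=6; cleared 0 line(s) (total 0); column heights now [7 8 8 5 2], max=8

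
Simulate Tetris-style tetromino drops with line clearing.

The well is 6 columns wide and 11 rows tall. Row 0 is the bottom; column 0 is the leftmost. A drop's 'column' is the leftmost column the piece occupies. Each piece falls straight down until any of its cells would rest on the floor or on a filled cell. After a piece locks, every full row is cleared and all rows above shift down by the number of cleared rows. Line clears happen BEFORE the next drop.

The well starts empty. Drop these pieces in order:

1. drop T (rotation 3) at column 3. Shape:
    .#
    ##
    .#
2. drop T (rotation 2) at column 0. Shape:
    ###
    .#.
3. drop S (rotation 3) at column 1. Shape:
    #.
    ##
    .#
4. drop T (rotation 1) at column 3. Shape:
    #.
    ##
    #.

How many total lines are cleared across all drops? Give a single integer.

Drop 1: T rot3 at col 3 lands with bottom-row=0; cleared 0 line(s) (total 0); column heights now [0 0 0 2 3 0], max=3
Drop 2: T rot2 at col 0 lands with bottom-row=0; cleared 0 line(s) (total 0); column heights now [2 2 2 2 3 0], max=3
Drop 3: S rot3 at col 1 lands with bottom-row=2; cleared 0 line(s) (total 0); column heights now [2 5 4 2 3 0], max=5
Drop 4: T rot1 at col 3 lands with bottom-row=2; cleared 0 line(s) (total 0); column heights now [2 5 4 5 4 0], max=5

Answer: 0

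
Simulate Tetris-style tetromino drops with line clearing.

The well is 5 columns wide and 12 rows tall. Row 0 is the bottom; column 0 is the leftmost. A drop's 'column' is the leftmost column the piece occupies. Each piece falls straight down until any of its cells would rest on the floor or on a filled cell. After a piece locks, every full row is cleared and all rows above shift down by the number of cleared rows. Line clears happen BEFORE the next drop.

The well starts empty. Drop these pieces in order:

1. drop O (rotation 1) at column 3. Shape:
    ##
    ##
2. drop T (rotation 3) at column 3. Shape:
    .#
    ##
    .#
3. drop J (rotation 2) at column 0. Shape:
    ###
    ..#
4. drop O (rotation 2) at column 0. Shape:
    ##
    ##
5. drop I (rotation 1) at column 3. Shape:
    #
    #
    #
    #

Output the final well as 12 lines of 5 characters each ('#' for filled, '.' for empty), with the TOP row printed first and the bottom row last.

Answer: .....
.....
.....
.....
.....
.....
...#.
...#.
...#.
...##
...##
##..#

Derivation:
Drop 1: O rot1 at col 3 lands with bottom-row=0; cleared 0 line(s) (total 0); column heights now [0 0 0 2 2], max=2
Drop 2: T rot3 at col 3 lands with bottom-row=2; cleared 0 line(s) (total 0); column heights now [0 0 0 4 5], max=5
Drop 3: J rot2 at col 0 lands with bottom-row=0; cleared 1 line(s) (total 1); column heights now [0 0 1 3 4], max=4
Drop 4: O rot2 at col 0 lands with bottom-row=0; cleared 1 line(s) (total 2); column heights now [1 1 0 2 3], max=3
Drop 5: I rot1 at col 3 lands with bottom-row=2; cleared 0 line(s) (total 2); column heights now [1 1 0 6 3], max=6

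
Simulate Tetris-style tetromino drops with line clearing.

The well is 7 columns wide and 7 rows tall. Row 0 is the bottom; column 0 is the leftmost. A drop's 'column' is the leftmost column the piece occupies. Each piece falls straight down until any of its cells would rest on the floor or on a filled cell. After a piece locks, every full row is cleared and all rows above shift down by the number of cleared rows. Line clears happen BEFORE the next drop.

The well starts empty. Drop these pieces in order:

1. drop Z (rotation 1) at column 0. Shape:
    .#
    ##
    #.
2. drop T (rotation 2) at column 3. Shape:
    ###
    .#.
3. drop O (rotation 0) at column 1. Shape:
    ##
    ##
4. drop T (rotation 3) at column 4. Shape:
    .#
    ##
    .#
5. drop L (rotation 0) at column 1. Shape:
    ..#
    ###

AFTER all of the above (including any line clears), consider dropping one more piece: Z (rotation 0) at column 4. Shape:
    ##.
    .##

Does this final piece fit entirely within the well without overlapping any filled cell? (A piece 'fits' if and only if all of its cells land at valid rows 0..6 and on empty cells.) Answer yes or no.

Drop 1: Z rot1 at col 0 lands with bottom-row=0; cleared 0 line(s) (total 0); column heights now [2 3 0 0 0 0 0], max=3
Drop 2: T rot2 at col 3 lands with bottom-row=0; cleared 0 line(s) (total 0); column heights now [2 3 0 2 2 2 0], max=3
Drop 3: O rot0 at col 1 lands with bottom-row=3; cleared 0 line(s) (total 0); column heights now [2 5 5 2 2 2 0], max=5
Drop 4: T rot3 at col 4 lands with bottom-row=2; cleared 0 line(s) (total 0); column heights now [2 5 5 2 4 5 0], max=5
Drop 5: L rot0 at col 1 lands with bottom-row=5; cleared 0 line(s) (total 0); column heights now [2 6 6 7 4 5 0], max=7
Test piece Z rot0 at col 4 (width 3): heights before test = [2 6 6 7 4 5 0]; fits = True

Answer: yes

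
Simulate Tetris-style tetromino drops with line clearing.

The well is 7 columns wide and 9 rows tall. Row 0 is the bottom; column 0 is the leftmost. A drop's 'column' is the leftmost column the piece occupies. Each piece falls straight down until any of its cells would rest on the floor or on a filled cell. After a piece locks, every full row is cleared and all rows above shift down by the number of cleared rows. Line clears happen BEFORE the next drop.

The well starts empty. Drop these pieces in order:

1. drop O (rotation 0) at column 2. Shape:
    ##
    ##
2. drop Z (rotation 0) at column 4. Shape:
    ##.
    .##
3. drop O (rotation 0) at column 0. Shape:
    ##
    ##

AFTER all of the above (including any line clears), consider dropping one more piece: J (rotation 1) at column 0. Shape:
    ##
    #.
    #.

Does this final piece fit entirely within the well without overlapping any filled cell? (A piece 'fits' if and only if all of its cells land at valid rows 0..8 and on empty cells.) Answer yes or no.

Drop 1: O rot0 at col 2 lands with bottom-row=0; cleared 0 line(s) (total 0); column heights now [0 0 2 2 0 0 0], max=2
Drop 2: Z rot0 at col 4 lands with bottom-row=0; cleared 0 line(s) (total 0); column heights now [0 0 2 2 2 2 1], max=2
Drop 3: O rot0 at col 0 lands with bottom-row=0; cleared 0 line(s) (total 0); column heights now [2 2 2 2 2 2 1], max=2
Test piece J rot1 at col 0 (width 2): heights before test = [2 2 2 2 2 2 1]; fits = True

Answer: yes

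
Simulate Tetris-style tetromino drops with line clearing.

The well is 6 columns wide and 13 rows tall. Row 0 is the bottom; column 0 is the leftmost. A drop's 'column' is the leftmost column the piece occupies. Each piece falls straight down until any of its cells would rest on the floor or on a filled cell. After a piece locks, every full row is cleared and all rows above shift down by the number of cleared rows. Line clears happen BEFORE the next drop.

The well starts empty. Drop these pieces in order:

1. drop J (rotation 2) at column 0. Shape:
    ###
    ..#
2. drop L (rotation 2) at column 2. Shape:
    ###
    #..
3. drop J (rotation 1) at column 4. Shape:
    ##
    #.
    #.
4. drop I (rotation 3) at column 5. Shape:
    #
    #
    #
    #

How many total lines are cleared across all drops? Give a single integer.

Answer: 0

Derivation:
Drop 1: J rot2 at col 0 lands with bottom-row=0; cleared 0 line(s) (total 0); column heights now [2 2 2 0 0 0], max=2
Drop 2: L rot2 at col 2 lands with bottom-row=2; cleared 0 line(s) (total 0); column heights now [2 2 4 4 4 0], max=4
Drop 3: J rot1 at col 4 lands with bottom-row=4; cleared 0 line(s) (total 0); column heights now [2 2 4 4 7 7], max=7
Drop 4: I rot3 at col 5 lands with bottom-row=7; cleared 0 line(s) (total 0); column heights now [2 2 4 4 7 11], max=11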